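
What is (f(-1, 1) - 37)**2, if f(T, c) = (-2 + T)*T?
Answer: 1156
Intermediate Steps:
f(T, c) = T*(-2 + T)
(f(-1, 1) - 37)**2 = (-(-2 - 1) - 37)**2 = (-1*(-3) - 37)**2 = (3 - 37)**2 = (-34)**2 = 1156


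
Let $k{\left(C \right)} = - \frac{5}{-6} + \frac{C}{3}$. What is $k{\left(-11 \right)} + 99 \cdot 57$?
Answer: $\frac{33841}{6} \approx 5640.2$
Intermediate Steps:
$k{\left(C \right)} = \frac{5}{6} + \frac{C}{3}$ ($k{\left(C \right)} = \left(-5\right) \left(- \frac{1}{6}\right) + C \frac{1}{3} = \frac{5}{6} + \frac{C}{3}$)
$k{\left(-11 \right)} + 99 \cdot 57 = \left(\frac{5}{6} + \frac{1}{3} \left(-11\right)\right) + 99 \cdot 57 = \left(\frac{5}{6} - \frac{11}{3}\right) + 5643 = - \frac{17}{6} + 5643 = \frac{33841}{6}$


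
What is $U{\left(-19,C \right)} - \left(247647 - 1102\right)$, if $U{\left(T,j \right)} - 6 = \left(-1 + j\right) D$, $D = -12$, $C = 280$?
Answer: $-249887$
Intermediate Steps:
$U{\left(T,j \right)} = 18 - 12 j$ ($U{\left(T,j \right)} = 6 + \left(-1 + j\right) \left(-12\right) = 6 - \left(-12 + 12 j\right) = 18 - 12 j$)
$U{\left(-19,C \right)} - \left(247647 - 1102\right) = \left(18 - 3360\right) - \left(247647 - 1102\right) = -3342 - 246545 = -249887$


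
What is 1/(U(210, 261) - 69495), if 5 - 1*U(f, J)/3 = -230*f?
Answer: 1/75420 ≈ 1.3259e-5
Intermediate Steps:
U(f, J) = 15 + 690*f (U(f, J) = 15 - (-690)*f = 15 + 690*f)
1/(U(210, 261) - 69495) = 1/((15 + 690*210) - 69495) = 1/((15 + 144900) - 69495) = 1/(144915 - 69495) = 1/75420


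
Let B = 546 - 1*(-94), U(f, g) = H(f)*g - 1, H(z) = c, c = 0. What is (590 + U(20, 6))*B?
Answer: 376960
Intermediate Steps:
H(z) = 0
U(f, g) = -1 (U(f, g) = 0*g - 1 = 0 - 1 = -1)
B = 640 (B = 546 + 94 = 640)
(590 + U(20, 6))*B = (590 - 1)*640 = 589*640 = 376960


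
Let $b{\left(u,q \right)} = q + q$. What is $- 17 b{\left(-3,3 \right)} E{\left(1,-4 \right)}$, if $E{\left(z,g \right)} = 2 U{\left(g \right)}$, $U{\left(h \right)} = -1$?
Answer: $204$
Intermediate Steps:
$b{\left(u,q \right)} = 2 q$
$E{\left(z,g \right)} = -2$ ($E{\left(z,g \right)} = 2 \left(-1\right) = -2$)
$- 17 b{\left(-3,3 \right)} E{\left(1,-4 \right)} = - 17 \cdot 2 \cdot 3 \left(-2\right) = \left(-17\right) 6 \left(-2\right) = \left(-102\right) \left(-2\right) = 204$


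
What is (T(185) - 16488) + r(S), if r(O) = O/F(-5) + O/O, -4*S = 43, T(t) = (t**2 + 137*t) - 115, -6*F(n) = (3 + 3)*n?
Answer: 859317/20 ≈ 42966.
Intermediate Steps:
F(n) = -n (F(n) = -(3 + 3)*n/6 = -n)
T(t) = -115 + t**2 + 137*t
S = -43/4 (S = -1/4*43 = -43/4 ≈ -10.750)
r(O) = 1 + O/5 (r(O) = O/((-1*(-5))) + O/O = O/5 + 1 = 1 + O/5)
(T(185) - 16488) + r(S) = ((-115 + 185**2 + 137*185) - 16488) + (1 + (1/5)*(-43/4)) = ((-115 + 34225 + 25345) - 16488) + (1 - 43/20) = (59455 - 16488) - 23/20 = 42967 - 23/20 = 859317/20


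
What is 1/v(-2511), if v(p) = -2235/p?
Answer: 837/745 ≈ 1.1235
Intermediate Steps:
1/v(-2511) = 1/(-2235/(-2511)) = 1/(-2235*(-1/2511)) = 1/(745/837) = 837/745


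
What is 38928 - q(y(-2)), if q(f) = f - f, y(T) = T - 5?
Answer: 38928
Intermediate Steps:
y(T) = -5 + T
q(f) = 0
38928 - q(y(-2)) = 38928 - 1*0 = 38928 + 0 = 38928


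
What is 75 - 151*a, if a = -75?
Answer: 11400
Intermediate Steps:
75 - 151*a = 75 - 151*(-75) = 75 + 11325 = 11400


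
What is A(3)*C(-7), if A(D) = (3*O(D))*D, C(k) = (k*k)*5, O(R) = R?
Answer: 6615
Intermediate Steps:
C(k) = 5*k² (C(k) = k²*5 = 5*k²)
A(D) = 3*D² (A(D) = (3*D)*D = 3*D²)
A(3)*C(-7) = (3*3²)*(5*(-7)²) = (3*9)*(5*49) = 27*245 = 6615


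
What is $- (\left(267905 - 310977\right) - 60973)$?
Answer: $104045$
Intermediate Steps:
$- (\left(267905 - 310977\right) - 60973) = - (-43072 - 60973) = \left(-1\right) \left(-104045\right) = 104045$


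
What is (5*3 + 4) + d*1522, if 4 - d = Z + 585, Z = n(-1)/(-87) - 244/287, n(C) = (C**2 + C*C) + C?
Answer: -22046417017/24969 ≈ -8.8295e+5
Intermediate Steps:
n(C) = C + 2*C**2 (n(C) = (C**2 + C**2) + C = 2*C**2 + C = C + 2*C**2)
Z = -21515/24969 (Z = -(1 + 2*(-1))/(-87) - 244/287 = -(1 - 2)*(-1/87) - 244*1/287 = -1*(-1)*(-1/87) - 244/287 = 1*(-1/87) - 244/287 = -1/87 - 244/287 = -21515/24969 ≈ -0.86167)
d = -14485474/24969 (d = 4 - (-21515/24969 + 585) = 4 - 1*14585350/24969 = 4 - 14585350/24969 = -14485474/24969 ≈ -580.14)
(5*3 + 4) + d*1522 = (5*3 + 4) - 14485474/24969*1522 = (15 + 4) - 22046891428/24969 = 19 - 22046891428/24969 = -22046417017/24969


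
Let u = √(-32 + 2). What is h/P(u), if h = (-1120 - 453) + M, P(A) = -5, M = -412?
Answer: 397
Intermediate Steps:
u = I*√30 (u = √(-30) = I*√30 ≈ 5.4772*I)
h = -1985 (h = (-1120 - 453) - 412 = -1573 - 412 = -1985)
h/P(u) = -1985/(-5) = -1985*(-⅕) = 397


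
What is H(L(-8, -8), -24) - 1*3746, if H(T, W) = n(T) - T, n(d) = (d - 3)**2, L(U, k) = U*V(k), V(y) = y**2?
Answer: 261991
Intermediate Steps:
L(U, k) = U*k**2
n(d) = (-3 + d)**2
H(T, W) = (-3 + T)**2 - T
H(L(-8, -8), -24) - 1*3746 = ((-3 - 8*(-8)**2)**2 - (-8)*(-8)**2) - 1*3746 = ((-3 - 8*64)**2 - (-8)*64) - 3746 = ((-3 - 512)**2 - 1*(-512)) - 3746 = ((-515)**2 + 512) - 3746 = (265225 + 512) - 3746 = 265737 - 3746 = 261991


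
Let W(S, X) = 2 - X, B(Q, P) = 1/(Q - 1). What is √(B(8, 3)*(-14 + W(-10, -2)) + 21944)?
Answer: √1075186/7 ≈ 148.13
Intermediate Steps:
B(Q, P) = 1/(-1 + Q)
√(B(8, 3)*(-14 + W(-10, -2)) + 21944) = √((-14 + (2 - 1*(-2)))/(-1 + 8) + 21944) = √((-14 + (2 + 2))/7 + 21944) = √((-14 + 4)/7 + 21944) = √((⅐)*(-10) + 21944) = √(-10/7 + 21944) = √(153598/7) = √1075186/7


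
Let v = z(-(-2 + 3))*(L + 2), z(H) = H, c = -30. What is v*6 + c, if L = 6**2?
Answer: -258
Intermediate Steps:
L = 36
v = -38 (v = (-(-2 + 3))*(36 + 2) = -1*1*38 = -1*38 = -38)
v*6 + c = -38*6 - 30 = -228 - 30 = -258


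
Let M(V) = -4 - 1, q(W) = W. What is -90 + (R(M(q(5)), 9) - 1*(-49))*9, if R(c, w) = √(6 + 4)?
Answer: 351 + 9*√10 ≈ 379.46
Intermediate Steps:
M(V) = -5
R(c, w) = √10
-90 + (R(M(q(5)), 9) - 1*(-49))*9 = -90 + (√10 - 1*(-49))*9 = -90 + (√10 + 49)*9 = -90 + (49 + √10)*9 = -90 + (441 + 9*√10) = 351 + 9*√10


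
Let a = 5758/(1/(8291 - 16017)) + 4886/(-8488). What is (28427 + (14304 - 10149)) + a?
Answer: -188661615587/4244 ≈ -4.4454e+7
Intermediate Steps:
a = -188799893595/4244 (a = 5758/(1/(-7726)) + 4886*(-1/8488) = 5758/(-1/7726) - 2443/4244 = 5758*(-7726) - 2443/4244 = -44486308 - 2443/4244 = -188799893595/4244 ≈ -4.4486e+7)
(28427 + (14304 - 10149)) + a = (28427 + (14304 - 10149)) - 188799893595/4244 = (28427 + 4155) - 188799893595/4244 = 32582 - 188799893595/4244 = -188661615587/4244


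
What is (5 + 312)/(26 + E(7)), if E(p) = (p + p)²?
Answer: 317/222 ≈ 1.4279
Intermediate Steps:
E(p) = 4*p² (E(p) = (2*p)² = 4*p²)
(5 + 312)/(26 + E(7)) = (5 + 312)/(26 + 4*7²) = 317/(26 + 4*49) = 317/(26 + 196) = 317/222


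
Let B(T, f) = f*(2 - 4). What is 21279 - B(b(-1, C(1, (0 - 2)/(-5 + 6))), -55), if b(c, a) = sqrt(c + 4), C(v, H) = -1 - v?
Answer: 21169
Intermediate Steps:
b(c, a) = sqrt(4 + c)
B(T, f) = -2*f (B(T, f) = f*(-2) = -2*f)
21279 - B(b(-1, C(1, (0 - 2)/(-5 + 6))), -55) = 21279 - (-2)*(-55) = 21279 - 1*110 = 21279 - 110 = 21169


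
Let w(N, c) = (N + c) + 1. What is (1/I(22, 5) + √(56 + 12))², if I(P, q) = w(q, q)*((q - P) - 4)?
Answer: 3628549/53361 - 4*√17/231 ≈ 67.929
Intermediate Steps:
w(N, c) = 1 + N + c
I(P, q) = (1 + 2*q)*(-4 + q - P) (I(P, q) = (1 + q + q)*((q - P) - 4) = (1 + 2*q)*(-4 + q - P))
(1/I(22, 5) + √(56 + 12))² = (1/(-(1 + 2*5)*(4 + 22 - 1*5)) + √(56 + 12))² = (1/(-(1 + 10)*(4 + 22 - 5)) + √68)² = (1/(-1*11*21) + 2*√17)² = (1/(-231) + 2*√17)² = (-1/231 + 2*√17)²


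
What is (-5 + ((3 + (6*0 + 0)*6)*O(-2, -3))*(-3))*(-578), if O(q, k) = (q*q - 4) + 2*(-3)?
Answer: -28322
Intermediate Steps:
O(q, k) = -10 + q² (O(q, k) = (q² - 4) - 6 = (-4 + q²) - 6 = -10 + q²)
(-5 + ((3 + (6*0 + 0)*6)*O(-2, -3))*(-3))*(-578) = (-5 + ((3 + (6*0 + 0)*6)*(-10 + (-2)²))*(-3))*(-578) = (-5 + ((3 + (0 + 0)*6)*(-10 + 4))*(-3))*(-578) = (-5 + ((3 + 0*6)*(-6))*(-3))*(-578) = (-5 + ((3 + 0)*(-6))*(-3))*(-578) = (-5 + (3*(-6))*(-3))*(-578) = (-5 - 18*(-3))*(-578) = (-5 + 54)*(-578) = 49*(-578) = -28322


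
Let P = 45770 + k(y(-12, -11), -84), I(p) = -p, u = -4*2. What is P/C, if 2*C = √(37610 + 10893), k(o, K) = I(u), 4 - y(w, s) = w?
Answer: 91556*√287/3731 ≈ 415.72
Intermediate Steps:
u = -8
y(w, s) = 4 - w
k(o, K) = 8 (k(o, K) = -1*(-8) = 8)
C = 13*√287/2 (C = √(37610 + 10893)/2 = √48503/2 = (13*√287)/2 = 13*√287/2 ≈ 110.12)
P = 45778 (P = 45770 + 8 = 45778)
P/C = 45778/((13*√287/2)) = 45778*(2*√287/3731) = 91556*√287/3731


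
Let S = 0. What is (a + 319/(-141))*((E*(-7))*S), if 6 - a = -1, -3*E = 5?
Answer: 0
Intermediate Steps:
E = -5/3 (E = -⅓*5 = -5/3 ≈ -1.6667)
a = 7 (a = 6 - 1*(-1) = 6 + 1 = 7)
(a + 319/(-141))*((E*(-7))*S) = (7 + 319/(-141))*(-5/3*(-7)*0) = (7 + 319*(-1/141))*((35/3)*0) = (7 - 319/141)*0 = (668/141)*0 = 0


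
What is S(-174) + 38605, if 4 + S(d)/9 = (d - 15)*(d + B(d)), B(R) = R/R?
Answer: 332842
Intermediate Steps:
B(R) = 1
S(d) = -36 + 9*(1 + d)*(-15 + d) (S(d) = -36 + 9*((d - 15)*(d + 1)) = -36 + 9*((-15 + d)*(1 + d)) = -36 + 9*((1 + d)*(-15 + d)) = -36 + 9*(1 + d)*(-15 + d))
S(-174) + 38605 = (-171 - 126*(-174) + 9*(-174)²) + 38605 = (-171 + 21924 + 9*30276) + 38605 = (-171 + 21924 + 272484) + 38605 = 294237 + 38605 = 332842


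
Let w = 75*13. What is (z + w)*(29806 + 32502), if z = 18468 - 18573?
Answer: 54207960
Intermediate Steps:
w = 975
z = -105
(z + w)*(29806 + 32502) = (-105 + 975)*(29806 + 32502) = 870*62308 = 54207960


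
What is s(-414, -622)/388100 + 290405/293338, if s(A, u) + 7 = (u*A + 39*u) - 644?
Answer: 90468152981/56922238900 ≈ 1.5893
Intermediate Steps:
s(A, u) = -651 + 39*u + A*u (s(A, u) = -7 + ((u*A + 39*u) - 644) = -7 + ((A*u + 39*u) - 644) = -7 + ((39*u + A*u) - 644) = -7 + (-644 + 39*u + A*u) = -651 + 39*u + A*u)
s(-414, -622)/388100 + 290405/293338 = (-651 + 39*(-622) - 414*(-622))/388100 + 290405/293338 = (-651 - 24258 + 257508)*(1/388100) + 290405*(1/293338) = 232599*(1/388100) + 290405/293338 = 232599/388100 + 290405/293338 = 90468152981/56922238900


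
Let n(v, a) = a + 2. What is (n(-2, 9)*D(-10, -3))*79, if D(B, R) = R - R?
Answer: 0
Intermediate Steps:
n(v, a) = 2 + a
D(B, R) = 0
(n(-2, 9)*D(-10, -3))*79 = ((2 + 9)*0)*79 = (11*0)*79 = 0*79 = 0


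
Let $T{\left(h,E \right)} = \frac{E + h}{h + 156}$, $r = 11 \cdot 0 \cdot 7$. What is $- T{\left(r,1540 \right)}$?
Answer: $- \frac{385}{39} \approx -9.8718$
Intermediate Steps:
$r = 0$ ($r = 0 \cdot 7 = 0$)
$T{\left(h,E \right)} = \frac{E + h}{156 + h}$
$- T{\left(r,1540 \right)} = - \frac{1540 + 0}{156 + 0} = - \frac{1540}{156} = \left(-1\right) \frac{385}{39} = - \frac{385}{39}$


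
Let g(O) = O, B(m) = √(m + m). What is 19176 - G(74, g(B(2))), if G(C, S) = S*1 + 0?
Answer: 19174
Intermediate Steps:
B(m) = √2*√m (B(m) = √(2*m) = √2*√m)
G(C, S) = S (G(C, S) = S + 0 = S)
19176 - G(74, g(B(2))) = 19176 - √2*√2 = 19176 - 1*2 = 19176 - 2 = 19174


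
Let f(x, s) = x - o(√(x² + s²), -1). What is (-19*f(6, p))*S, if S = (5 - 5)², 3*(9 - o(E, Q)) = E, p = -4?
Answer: 0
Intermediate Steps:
o(E, Q) = 9 - E/3
f(x, s) = -9 + x + √(s² + x²)/3 (f(x, s) = x - (9 - √(x² + s²)/3) = x - (9 - √(s² + x²)/3) = x + (-9 + √(s² + x²)/3) = -9 + x + √(s² + x²)/3)
S = 0 (S = 0² = 0)
(-19*f(6, p))*S = -19*(-9 + 6 + √((-4)² + 6²)/3)*0 = -19*(-9 + 6 + √(16 + 36)/3)*0 = -19*(-9 + 6 + √52/3)*0 = -19*(-9 + 6 + (2*√13)/3)*0 = -19*(-9 + 6 + 2*√13/3)*0 = -19*(-3 + 2*√13/3)*0 = (57 - 38*√13/3)*0 = 0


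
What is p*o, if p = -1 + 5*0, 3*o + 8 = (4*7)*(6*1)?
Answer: -160/3 ≈ -53.333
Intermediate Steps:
o = 160/3 (o = -8/3 + ((4*7)*(6*1))/3 = -8/3 + (28*6)/3 = -8/3 + (⅓)*168 = -8/3 + 56 = 160/3 ≈ 53.333)
p = -1 (p = -1 + 0 = -1)
p*o = -1*160/3 = -160/3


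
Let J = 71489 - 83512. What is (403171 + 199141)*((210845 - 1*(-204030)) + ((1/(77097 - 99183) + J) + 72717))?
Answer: 3163167029874548/11043 ≈ 2.8644e+11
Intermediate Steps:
J = -12023
(403171 + 199141)*((210845 - 1*(-204030)) + ((1/(77097 - 99183) + J) + 72717)) = (403171 + 199141)*((210845 - 1*(-204030)) + ((1/(77097 - 99183) - 12023) + 72717)) = 602312*((210845 + 204030) + ((1/(-22086) - 12023) + 72717)) = 602312*(414875 + ((-1/22086 - 12023) + 72717)) = 602312*(414875 + (-265539979/22086 + 72717)) = 602312*(414875 + 1340487683/22086) = 602312*(10503416933/22086) = 3163167029874548/11043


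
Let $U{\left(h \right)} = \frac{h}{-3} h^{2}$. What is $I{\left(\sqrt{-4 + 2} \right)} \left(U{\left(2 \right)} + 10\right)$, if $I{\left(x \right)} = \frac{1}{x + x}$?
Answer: $- \frac{11 i \sqrt{2}}{6} \approx - 2.5927 i$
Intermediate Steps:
$I{\left(x \right)} = \frac{1}{2 x}$
$U{\left(h \right)} = - \frac{h^{3}}{3}$ ($U{\left(h \right)} = h \left(- \frac{1}{3}\right) h^{2} = - \frac{h}{3} h^{2} = - \frac{h^{3}}{3}$)
$I{\left(\sqrt{-4 + 2} \right)} \left(U{\left(2 \right)} + 10\right) = \frac{1}{2 \sqrt{-4 + 2}} \left(- \frac{2^{3}}{3} + 10\right) = \frac{1}{2 \sqrt{-2}} \left(\left(- \frac{1}{3}\right) 8 + 10\right) = \frac{1}{2 i \sqrt{2}} \left(- \frac{8}{3} + 10\right) = \frac{\left(- \frac{1}{2}\right) i \sqrt{2}}{2} \cdot \frac{22}{3} = - \frac{i \sqrt{2}}{4} \cdot \frac{22}{3} = - \frac{11 i \sqrt{2}}{6}$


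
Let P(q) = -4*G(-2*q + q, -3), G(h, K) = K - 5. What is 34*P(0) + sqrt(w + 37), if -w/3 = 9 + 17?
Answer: 1088 + I*sqrt(41) ≈ 1088.0 + 6.4031*I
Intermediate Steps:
G(h, K) = -5 + K
w = -78 (w = -3*(9 + 17) = -3*26 = -78)
P(q) = 32 (P(q) = -4*(-5 - 3) = -4*(-8) = 32)
34*P(0) + sqrt(w + 37) = 34*32 + sqrt(-78 + 37) = 1088 + sqrt(-41) = 1088 + I*sqrt(41)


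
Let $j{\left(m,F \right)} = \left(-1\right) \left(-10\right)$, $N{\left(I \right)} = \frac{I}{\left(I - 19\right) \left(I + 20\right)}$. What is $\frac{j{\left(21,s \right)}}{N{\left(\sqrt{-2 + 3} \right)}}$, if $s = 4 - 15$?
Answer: $-3780$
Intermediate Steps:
$s = -11$ ($s = 4 - 15 = -11$)
$N{\left(I \right)} = \frac{I}{\left(-19 + I\right) \left(20 + I\right)}$
$j{\left(m,F \right)} = 10$
$\frac{j{\left(21,s \right)}}{N{\left(\sqrt{-2 + 3} \right)}} = \frac{10}{\sqrt{-2 + 3} \frac{1}{-380 + \sqrt{-2 + 3} + \left(\sqrt{-2 + 3}\right)^{2}}} = \frac{10}{\sqrt{1} \frac{1}{-380 + \sqrt{1} + \left(\sqrt{1}\right)^{2}}} = \frac{10}{1 \frac{1}{-380 + 1 + 1^{2}}} = \frac{10}{1 \frac{1}{-380 + 1 + 1}} = \frac{10}{1 \frac{1}{-378}} = \frac{10}{1 \left(- \frac{1}{378}\right)} = \frac{10}{- \frac{1}{378}} = 10 \left(-378\right) = -3780$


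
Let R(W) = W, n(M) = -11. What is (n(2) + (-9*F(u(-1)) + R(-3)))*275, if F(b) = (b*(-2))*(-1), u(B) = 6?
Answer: -33550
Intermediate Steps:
F(b) = 2*b (F(b) = -2*b*(-1) = 2*b)
(n(2) + (-9*F(u(-1)) + R(-3)))*275 = (-11 + (-18*6 - 3))*275 = (-11 + (-9*12 - 3))*275 = (-11 + (-108 - 3))*275 = (-11 - 111)*275 = -122*275 = -33550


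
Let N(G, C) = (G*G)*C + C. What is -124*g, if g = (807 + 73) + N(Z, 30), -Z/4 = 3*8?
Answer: -34396360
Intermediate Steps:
Z = -96 (Z = -12*8 = -4*24 = -96)
N(G, C) = C + C*G² (N(G, C) = G²*C + C = C*G² + C = C + C*G²)
g = 277390 (g = (807 + 73) + 30*(1 + (-96)²) = 880 + 30*(1 + 9216) = 880 + 30*9217 = 880 + 276510 = 277390)
-124*g = -124*277390 = -34396360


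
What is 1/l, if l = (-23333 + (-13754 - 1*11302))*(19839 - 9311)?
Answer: -1/509439392 ≈ -1.9629e-9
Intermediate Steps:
l = -509439392 (l = (-23333 + (-13754 - 11302))*10528 = (-23333 - 25056)*10528 = -48389*10528 = -509439392)
1/l = 1/(-509439392) = -1/509439392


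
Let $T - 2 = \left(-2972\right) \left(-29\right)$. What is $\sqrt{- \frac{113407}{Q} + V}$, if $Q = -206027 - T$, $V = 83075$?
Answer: $\frac{\sqrt{7093871779971994}}{292217} \approx 288.23$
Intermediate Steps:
$T = 86190$ ($T = 2 - -86188 = 2 + 86188 = 86190$)
$Q = -292217$ ($Q = -206027 - 86190 = -292217$)
$\sqrt{- \frac{113407}{Q} + V} = \sqrt{- \frac{113407}{-292217} + 83075} = \sqrt{\left(-113407\right) \left(- \frac{1}{292217}\right) + 83075} = \sqrt{\frac{113407}{292217} + 83075} = \sqrt{\frac{24276040682}{292217}} = \frac{\sqrt{7093871779971994}}{292217}$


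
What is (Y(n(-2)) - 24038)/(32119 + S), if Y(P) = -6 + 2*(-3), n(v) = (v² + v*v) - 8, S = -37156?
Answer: 24050/5037 ≈ 4.7747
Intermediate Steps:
n(v) = -8 + 2*v² (n(v) = (v² + v²) - 8 = 2*v² - 8 = -8 + 2*v²)
Y(P) = -12 (Y(P) = -6 - 6 = -12)
(Y(n(-2)) - 24038)/(32119 + S) = (-12 - 24038)/(32119 - 37156) = -24050/(-5037) = -24050*(-1/5037) = 24050/5037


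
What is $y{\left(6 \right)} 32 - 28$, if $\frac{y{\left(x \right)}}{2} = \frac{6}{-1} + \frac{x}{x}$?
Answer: $-348$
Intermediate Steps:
$y{\left(x \right)} = -10$ ($y{\left(x \right)} = 2 \left(\frac{6}{-1} + \frac{x}{x}\right) = 2 \left(6 \left(-1\right) + 1\right) = 2 \left(-6 + 1\right) = 2 \left(-5\right) = -10$)
$y{\left(6 \right)} 32 - 28 = \left(-10\right) 32 - 28 = -320 - 28 = -348$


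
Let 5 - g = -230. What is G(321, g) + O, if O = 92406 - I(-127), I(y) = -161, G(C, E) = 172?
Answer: 92739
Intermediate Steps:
g = 235 (g = 5 - 1*(-230) = 5 + 230 = 235)
O = 92567 (O = 92406 - 1*(-161) = 92406 + 161 = 92567)
G(321, g) + O = 172 + 92567 = 92739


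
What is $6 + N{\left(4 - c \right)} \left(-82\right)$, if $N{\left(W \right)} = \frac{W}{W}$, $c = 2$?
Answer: $-76$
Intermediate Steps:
$N{\left(W \right)} = 1$
$6 + N{\left(4 - c \right)} \left(-82\right) = 6 + 1 \left(-82\right) = 6 - 82 = -76$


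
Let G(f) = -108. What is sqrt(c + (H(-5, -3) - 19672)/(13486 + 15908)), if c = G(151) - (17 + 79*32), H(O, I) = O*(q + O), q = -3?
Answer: 43*I*sqrt(34444869)/4899 ≈ 51.514*I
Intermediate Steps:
H(O, I) = O*(-3 + O)
c = -2653 (c = -108 - (17 + 79*32) = -108 - (17 + 2528) = -108 - 1*2545 = -108 - 2545 = -2653)
sqrt(c + (H(-5, -3) - 19672)/(13486 + 15908)) = sqrt(-2653 + (-5*(-3 - 5) - 19672)/(13486 + 15908)) = sqrt(-2653 + (-5*(-8) - 19672)/29394) = sqrt(-2653 + (40 - 19672)*(1/29394)) = sqrt(-2653 - 19632*1/29394) = sqrt(-2653 - 3272/4899) = sqrt(-13000319/4899) = 43*I*sqrt(34444869)/4899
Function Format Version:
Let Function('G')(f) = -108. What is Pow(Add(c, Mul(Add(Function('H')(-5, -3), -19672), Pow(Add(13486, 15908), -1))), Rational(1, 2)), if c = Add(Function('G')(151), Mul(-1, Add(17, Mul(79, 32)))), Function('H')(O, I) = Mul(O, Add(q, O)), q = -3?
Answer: Mul(Rational(43, 4899), I, Pow(34444869, Rational(1, 2))) ≈ Mul(51.514, I)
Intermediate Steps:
Function('H')(O, I) = Mul(O, Add(-3, O))
c = -2653 (c = Add(-108, Mul(-1, Add(17, Mul(79, 32)))) = Add(-108, Mul(-1, Add(17, 2528))) = Add(-108, Mul(-1, 2545)) = Add(-108, -2545) = -2653)
Pow(Add(c, Mul(Add(Function('H')(-5, -3), -19672), Pow(Add(13486, 15908), -1))), Rational(1, 2)) = Pow(Add(-2653, Mul(Add(Mul(-5, Add(-3, -5)), -19672), Pow(Add(13486, 15908), -1))), Rational(1, 2)) = Pow(Add(-2653, Mul(Add(Mul(-5, -8), -19672), Pow(29394, -1))), Rational(1, 2)) = Pow(Add(-2653, Mul(Add(40, -19672), Rational(1, 29394))), Rational(1, 2)) = Pow(Add(-2653, Mul(-19632, Rational(1, 29394))), Rational(1, 2)) = Pow(Add(-2653, Rational(-3272, 4899)), Rational(1, 2)) = Pow(Rational(-13000319, 4899), Rational(1, 2)) = Mul(Rational(43, 4899), I, Pow(34444869, Rational(1, 2)))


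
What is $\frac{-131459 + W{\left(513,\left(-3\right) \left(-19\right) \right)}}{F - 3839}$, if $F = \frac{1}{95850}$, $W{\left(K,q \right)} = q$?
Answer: $\frac{12594881700}{367968149} \approx 34.228$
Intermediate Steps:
$F = \frac{1}{95850} \approx 1.0433 \cdot 10^{-5}$
$\frac{-131459 + W{\left(513,\left(-3\right) \left(-19\right) \right)}}{F - 3839} = \frac{-131459 - -57}{\frac{1}{95850} - 3839} = \frac{-131459 + 57}{- \frac{367968149}{95850}} = \left(-131402\right) \left(- \frac{95850}{367968149}\right) = \frac{12594881700}{367968149}$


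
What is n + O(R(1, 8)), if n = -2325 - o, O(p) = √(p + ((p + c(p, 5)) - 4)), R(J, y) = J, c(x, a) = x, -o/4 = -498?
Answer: -4317 + I ≈ -4317.0 + 1.0*I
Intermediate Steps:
o = 1992 (o = -4*(-498) = 1992)
O(p) = √(-4 + 3*p) (O(p) = √(p + ((p + p) - 4)) = √(p + (2*p - 4)) = √(p + (-4 + 2*p)) = √(-4 + 3*p))
n = -4317 (n = -2325 - 1*1992 = -2325 - 1992 = -4317)
n + O(R(1, 8)) = -4317 + √(-4 + 3*1) = -4317 + √(-4 + 3) = -4317 + √(-1) = -4317 + I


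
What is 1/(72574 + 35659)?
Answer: 1/108233 ≈ 9.2393e-6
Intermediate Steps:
1/(72574 + 35659) = 1/108233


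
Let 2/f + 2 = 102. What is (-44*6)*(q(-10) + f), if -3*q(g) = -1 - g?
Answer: 19668/25 ≈ 786.72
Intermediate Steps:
f = 1/50 (f = 2/(-2 + 102) = 2/100 = 2*(1/100) = 1/50 ≈ 0.020000)
q(g) = ⅓ + g/3 (q(g) = -(-1 - g)/3 = ⅓ + g/3)
(-44*6)*(q(-10) + f) = (-44*6)*((⅓ + (⅓)*(-10)) + 1/50) = -264*((⅓ - 10/3) + 1/50) = -264*(-3 + 1/50) = -264*(-149/50) = 19668/25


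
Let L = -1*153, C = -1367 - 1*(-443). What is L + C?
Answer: -1077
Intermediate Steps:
C = -924 (C = -1367 + 443 = -924)
L = -153
L + C = -153 - 924 = -1077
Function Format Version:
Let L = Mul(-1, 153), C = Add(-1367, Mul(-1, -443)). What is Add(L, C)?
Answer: -1077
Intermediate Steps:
C = -924 (C = Add(-1367, 443) = -924)
L = -153
Add(L, C) = Add(-153, -924) = -1077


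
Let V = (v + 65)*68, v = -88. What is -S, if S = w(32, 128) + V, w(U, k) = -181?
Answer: 1745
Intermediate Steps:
V = -1564 (V = (-88 + 65)*68 = -23*68 = -1564)
S = -1745 (S = -181 - 1564 = -1745)
-S = -1*(-1745) = 1745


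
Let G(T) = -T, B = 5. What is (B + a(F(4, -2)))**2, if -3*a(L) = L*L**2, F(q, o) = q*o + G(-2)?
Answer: 5929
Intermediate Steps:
F(q, o) = 2 + o*q (F(q, o) = q*o - 1*(-2) = o*q + 2 = 2 + o*q)
a(L) = -L**3/3 (a(L) = -L*L**2/3 = -L**3/3)
(B + a(F(4, -2)))**2 = (5 - (2 - 2*4)**3/3)**2 = (5 - (2 - 8)**3/3)**2 = (5 - 1/3*(-6)**3)**2 = (5 - 1/3*(-216))**2 = (5 + 72)**2 = 77**2 = 5929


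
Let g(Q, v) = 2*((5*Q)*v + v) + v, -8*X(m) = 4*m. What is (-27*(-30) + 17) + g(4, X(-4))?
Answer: 913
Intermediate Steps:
X(m) = -m/2
g(Q, v) = 3*v + 10*Q*v (g(Q, v) = 2*(5*Q*v + v) + v = 2*(v + 5*Q*v) + v = (2*v + 10*Q*v) + v = 3*v + 10*Q*v)
(-27*(-30) + 17) + g(4, X(-4)) = (-27*(-30) + 17) + (-½*(-4))*(3 + 10*4) = (810 + 17) + 2*(3 + 40) = 827 + 2*43 = 827 + 86 = 913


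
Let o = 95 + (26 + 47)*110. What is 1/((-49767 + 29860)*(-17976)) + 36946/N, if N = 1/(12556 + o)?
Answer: 273424757980260433/357848232 ≈ 7.6408e+8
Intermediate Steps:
o = 8125 (o = 95 + 73*110 = 95 + 8030 = 8125)
N = 1/20681 (N = 1/(12556 + 8125) = 1/20681 ≈ 4.8354e-5)
1/((-49767 + 29860)*(-17976)) + 36946/N = 1/((-49767 + 29860)*(-17976)) + 36946/(1/20681) = -1/17976/(-19907) + 36946*20681 = -1/19907*(-1/17976) + 764080226 = 1/357848232 + 764080226 = 273424757980260433/357848232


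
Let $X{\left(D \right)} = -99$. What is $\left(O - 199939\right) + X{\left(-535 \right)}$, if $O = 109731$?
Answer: $-90307$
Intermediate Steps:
$\left(O - 199939\right) + X{\left(-535 \right)} = \left(109731 - 199939\right) - 99 = -90208 - 99 = -90307$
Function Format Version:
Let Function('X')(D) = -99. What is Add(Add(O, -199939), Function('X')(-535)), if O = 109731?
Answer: -90307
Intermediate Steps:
Add(Add(O, -199939), Function('X')(-535)) = Add(Add(109731, -199939), -99) = Add(-90208, -99) = -90307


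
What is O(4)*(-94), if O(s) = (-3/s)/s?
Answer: 141/8 ≈ 17.625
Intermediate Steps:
O(s) = -3/s**2
O(4)*(-94) = -3/4**2*(-94) = -3*1/16*(-94) = -3/16*(-94) = 141/8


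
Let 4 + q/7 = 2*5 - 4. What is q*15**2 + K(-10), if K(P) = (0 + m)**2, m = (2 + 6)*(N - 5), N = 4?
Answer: 3214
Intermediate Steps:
q = 14 (q = -28 + 7*(2*5 - 4) = -28 + 7*(10 - 4) = -28 + 7*6 = -28 + 42 = 14)
m = -8 (m = (2 + 6)*(4 - 5) = 8*(-1) = -8)
K(P) = 64 (K(P) = (0 - 8)**2 = (-8)**2 = 64)
q*15**2 + K(-10) = 14*15**2 + 64 = 14*225 + 64 = 3150 + 64 = 3214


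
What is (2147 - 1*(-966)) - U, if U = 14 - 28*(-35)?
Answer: 2119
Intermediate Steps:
U = 994 (U = 14 + 980 = 994)
(2147 - 1*(-966)) - U = (2147 - 1*(-966)) - 1*994 = (2147 + 966) - 994 = 3113 - 994 = 2119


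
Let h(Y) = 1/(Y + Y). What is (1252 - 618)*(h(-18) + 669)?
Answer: 7634311/18 ≈ 4.2413e+5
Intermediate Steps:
h(Y) = 1/(2*Y)
(1252 - 618)*(h(-18) + 669) = (1252 - 618)*((½)/(-18) + 669) = 634*((½)*(-1/18) + 669) = 634*(-1/36 + 669) = 634*(24083/36) = 7634311/18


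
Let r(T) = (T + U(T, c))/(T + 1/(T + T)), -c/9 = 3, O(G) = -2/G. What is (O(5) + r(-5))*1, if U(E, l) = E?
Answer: 398/255 ≈ 1.5608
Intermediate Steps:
c = -27 (c = -9*3 = -27)
r(T) = 2*T/(T + 1/(2*T)) (r(T) = (T + T)/(T + 1/(T + T)) = (2*T)/(T + 1/(2*T)) = 2*T/(T + 1/(2*T)))
(O(5) + r(-5))*1 = (-2/5 + 4*(-5)²/(1 + 2*(-5)²))*1 = (-2*⅕ + 4*25/(1 + 2*25))*1 = (-⅖ + 4*25/(1 + 50))*1 = (-⅖ + 4*25/51)*1 = (-⅖ + 4*25*(1/51))*1 = (-⅖ + 100/51)*1 = (398/255)*1 = 398/255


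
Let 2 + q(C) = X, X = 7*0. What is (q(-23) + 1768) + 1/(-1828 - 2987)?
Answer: 8503289/4815 ≈ 1766.0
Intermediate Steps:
X = 0
q(C) = -2 (q(C) = -2 + 0 = -2)
(q(-23) + 1768) + 1/(-1828 - 2987) = (-2 + 1768) + 1/(-1828 - 2987) = 1766 + 1/(-4815) = 1766 - 1/4815 = 8503289/4815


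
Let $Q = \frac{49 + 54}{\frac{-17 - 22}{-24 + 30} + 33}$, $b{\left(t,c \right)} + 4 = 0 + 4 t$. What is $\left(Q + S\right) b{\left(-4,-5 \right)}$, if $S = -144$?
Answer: $\frac{148520}{53} \approx 2802.3$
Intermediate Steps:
$b{\left(t,c \right)} = -4 + 4 t$ ($b{\left(t,c \right)} = -4 + \left(0 + 4 t\right) = -4 + 4 t$)
$Q = \frac{206}{53}$ ($Q = \frac{103}{- \frac{39}{6} + 33} = \frac{103}{\left(-39\right) \frac{1}{6} + 33} = \frac{103}{- \frac{13}{2} + 33} = \frac{103}{\frac{53}{2}} = 103 \cdot \frac{2}{53} = \frac{206}{53} \approx 3.8868$)
$\left(Q + S\right) b{\left(-4,-5 \right)} = \left(\frac{206}{53} - 144\right) \left(-4 + 4 \left(-4\right)\right) = - \frac{7426 \left(-4 - 16\right)}{53} = \left(- \frac{7426}{53}\right) \left(-20\right) = \frac{148520}{53}$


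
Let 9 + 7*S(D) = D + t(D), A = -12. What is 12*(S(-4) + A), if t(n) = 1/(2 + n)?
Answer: -1170/7 ≈ -167.14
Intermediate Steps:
S(D) = -9/7 + D/7 + 1/(7*(2 + D)) (S(D) = -9/7 + (D + 1/(2 + D))/7 = -9/7 + (D/7 + 1/(7*(2 + D))) = -9/7 + D/7 + 1/(7*(2 + D)))
12*(S(-4) + A) = 12*((1 + (-9 - 4)*(2 - 4))/(7*(2 - 4)) - 12) = 12*((1/7)*(1 - 13*(-2))/(-2) - 12) = 12*((1/7)*(-1/2)*(1 + 26) - 12) = 12*((1/7)*(-1/2)*27 - 12) = 12*(-27/14 - 12) = 12*(-195/14) = -1170/7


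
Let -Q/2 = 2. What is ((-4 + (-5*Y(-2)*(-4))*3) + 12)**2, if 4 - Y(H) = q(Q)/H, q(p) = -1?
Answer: 47524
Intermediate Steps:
Q = -4 (Q = -2*2 = -4)
Y(H) = 4 + 1/H (Y(H) = 4 - (-1)/H = 4 + 1/H)
((-4 + (-5*Y(-2)*(-4))*3) + 12)**2 = ((-4 + (-5*(4 + 1/(-2))*(-4))*3) + 12)**2 = ((-4 + (-5*(4 - 1/2)*(-4))*3) + 12)**2 = ((-4 + (-5*7/2*(-4))*3) + 12)**2 = ((-4 - 35/2*(-4)*3) + 12)**2 = ((-4 + 70*3) + 12)**2 = ((-4 + 210) + 12)**2 = (206 + 12)**2 = 218**2 = 47524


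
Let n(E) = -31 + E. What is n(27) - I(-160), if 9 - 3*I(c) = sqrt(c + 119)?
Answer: -7 + I*sqrt(41)/3 ≈ -7.0 + 2.1344*I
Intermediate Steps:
I(c) = 3 - sqrt(119 + c)/3 (I(c) = 3 - sqrt(c + 119)/3 = 3 - sqrt(119 + c)/3)
n(27) - I(-160) = (-31 + 27) - (3 - sqrt(119 - 160)/3) = -4 - (3 - I*sqrt(41)/3) = -4 + (-3 + I*sqrt(41)/3) = -7 + I*sqrt(41)/3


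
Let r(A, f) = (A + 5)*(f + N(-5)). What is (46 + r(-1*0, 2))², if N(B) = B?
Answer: 961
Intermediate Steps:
r(A, f) = (-5 + f)*(5 + A) (r(A, f) = (A + 5)*(f - 5) = (5 + A)*(-5 + f) = (-5 + f)*(5 + A))
(46 + r(-1*0, 2))² = (46 + (-25 - (-5)*0 + 5*2 - 1*0*2))² = (46 + (-25 - 5*0 + 10 + 0*2))² = (46 + (-25 + 0 + 10 + 0))² = (46 - 15)² = 31² = 961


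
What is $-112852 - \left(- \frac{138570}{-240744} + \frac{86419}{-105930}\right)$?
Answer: $- \frac{239828910255017}{2125167660} \approx -1.1285 \cdot 10^{5}$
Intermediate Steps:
$-112852 - \left(- \frac{138570}{-240744} + \frac{86419}{-105930}\right) = -112852 - \left(\left(-138570\right) \left(- \frac{1}{240744}\right) + 86419 \left(- \frac{1}{105930}\right)\right) = -112852 - \left(\frac{23095}{40124} - \frac{86419}{105930}\right) = -112852 - - \frac{510511303}{2125167660} = -112852 + \frac{510511303}{2125167660} = - \frac{239828910255017}{2125167660}$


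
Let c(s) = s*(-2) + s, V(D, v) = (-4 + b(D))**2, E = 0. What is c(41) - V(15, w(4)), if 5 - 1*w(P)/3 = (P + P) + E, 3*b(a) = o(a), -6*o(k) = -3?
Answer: -2005/36 ≈ -55.694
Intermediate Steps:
o(k) = 1/2 (o(k) = -1/6*(-3) = 1/2)
b(a) = 1/6 (b(a) = (1/3)*(1/2) = 1/6)
w(P) = 15 - 6*P (w(P) = 15 - 3*((P + P) + 0) = 15 - 3*(2*P + 0) = 15 - 6*P)
V(D, v) = 529/36 (V(D, v) = (-4 + 1/6)**2 = (-23/6)**2 = 529/36)
c(s) = -s (c(s) = -2*s + s = -s)
c(41) - V(15, w(4)) = -1*41 - 1*529/36 = -41 - 529/36 = -2005/36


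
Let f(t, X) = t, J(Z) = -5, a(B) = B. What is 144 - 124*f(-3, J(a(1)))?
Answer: 516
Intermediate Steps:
144 - 124*f(-3, J(a(1))) = 144 - 124*(-3) = 144 + 372 = 516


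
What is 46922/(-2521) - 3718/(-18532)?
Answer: -430092713/23359586 ≈ -18.412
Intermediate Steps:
46922/(-2521) - 3718/(-18532) = 46922*(-1/2521) - 3718*(-1/18532) = -46922/2521 + 1859/9266 = -430092713/23359586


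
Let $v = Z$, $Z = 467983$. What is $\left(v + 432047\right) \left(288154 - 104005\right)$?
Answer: $165739624470$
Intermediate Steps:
$v = 467983$
$\left(v + 432047\right) \left(288154 - 104005\right) = \left(467983 + 432047\right) \left(288154 - 104005\right) = 900030 \cdot 184149 = 165739624470$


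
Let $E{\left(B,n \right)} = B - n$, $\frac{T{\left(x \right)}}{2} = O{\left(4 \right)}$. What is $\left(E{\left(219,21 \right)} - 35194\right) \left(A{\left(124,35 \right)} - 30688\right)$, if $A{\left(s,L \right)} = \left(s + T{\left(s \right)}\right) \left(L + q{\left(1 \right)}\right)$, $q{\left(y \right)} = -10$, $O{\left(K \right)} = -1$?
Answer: $967219448$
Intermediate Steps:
$T{\left(x \right)} = -2$ ($T{\left(x \right)} = 2 \left(-1\right) = -2$)
$A{\left(s,L \right)} = \left(-10 + L\right) \left(-2 + s\right)$ ($A{\left(s,L \right)} = \left(s - 2\right) \left(L - 10\right) = \left(-2 + s\right) \left(-10 + L\right) = \left(-10 + L\right) \left(-2 + s\right)$)
$\left(E{\left(219,21 \right)} - 35194\right) \left(A{\left(124,35 \right)} - 30688\right) = \left(\left(219 - 21\right) - 35194\right) \left(\left(20 - 1240 - 70 + 35 \cdot 124\right) - 30688\right) = \left(\left(219 - 21\right) - 35194\right) \left(\left(20 - 1240 - 70 + 4340\right) - 30688\right) = \left(198 - 35194\right) \left(3050 - 30688\right) = \left(-34996\right) \left(-27638\right) = 967219448$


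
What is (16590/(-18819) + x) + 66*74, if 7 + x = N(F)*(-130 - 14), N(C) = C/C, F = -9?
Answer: 29684579/6273 ≈ 4732.1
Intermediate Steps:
N(C) = 1
x = -151 (x = -7 + 1*(-130 - 14) = -7 + 1*(-144) = -7 - 144 = -151)
(16590/(-18819) + x) + 66*74 = (16590/(-18819) - 151) + 66*74 = (16590*(-1/18819) - 151) + 4884 = (-5530/6273 - 151) + 4884 = -952753/6273 + 4884 = 29684579/6273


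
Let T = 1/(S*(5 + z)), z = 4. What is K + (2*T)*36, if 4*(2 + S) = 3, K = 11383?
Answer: 56883/5 ≈ 11377.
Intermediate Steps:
S = -5/4 (S = -2 + (1/4)*3 = -2 + 3/4 = -5/4 ≈ -1.2500)
T = -4/45 (T = 1/(-5*(5 + 4)/4) = 1/(-5/4*9) = 1/(-45/4) = -4/45 ≈ -0.088889)
K + (2*T)*36 = 11383 + (2*(-4/45))*36 = 11383 - 8/45*36 = 11383 - 32/5 = 56883/5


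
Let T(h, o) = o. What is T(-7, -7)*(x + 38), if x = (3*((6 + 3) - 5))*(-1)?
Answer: -182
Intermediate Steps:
x = -12 (x = (3*(9 - 5))*(-1) = (3*4)*(-1) = 12*(-1) = -12)
T(-7, -7)*(x + 38) = -7*(-12 + 38) = -7*26 = -182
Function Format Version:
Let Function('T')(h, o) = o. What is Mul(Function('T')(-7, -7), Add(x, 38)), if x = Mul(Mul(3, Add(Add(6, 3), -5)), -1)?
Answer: -182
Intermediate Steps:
x = -12 (x = Mul(Mul(3, Add(9, -5)), -1) = Mul(Mul(3, 4), -1) = Mul(12, -1) = -12)
Mul(Function('T')(-7, -7), Add(x, 38)) = Mul(-7, Add(-12, 38)) = Mul(-7, 26) = -182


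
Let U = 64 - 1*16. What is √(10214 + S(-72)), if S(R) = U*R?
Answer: √6758 ≈ 82.207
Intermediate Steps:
U = 48 (U = 64 - 16 = 48)
S(R) = 48*R
√(10214 + S(-72)) = √(10214 + 48*(-72)) = √(10214 - 3456) = √6758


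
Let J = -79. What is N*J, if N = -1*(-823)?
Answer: -65017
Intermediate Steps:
N = 823
N*J = 823*(-79) = -65017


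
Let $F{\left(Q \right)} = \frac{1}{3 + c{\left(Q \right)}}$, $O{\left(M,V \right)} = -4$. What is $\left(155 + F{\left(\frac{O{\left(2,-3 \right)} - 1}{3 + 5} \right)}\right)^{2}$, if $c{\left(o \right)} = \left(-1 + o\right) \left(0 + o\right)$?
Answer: $\frac{1591930201}{66049} \approx 24102.0$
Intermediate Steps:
$c{\left(o \right)} = o \left(-1 + o\right)$ ($c{\left(o \right)} = \left(-1 + o\right) o = o \left(-1 + o\right)$)
$F{\left(Q \right)} = \frac{1}{3 + Q \left(-1 + Q\right)}$
$\left(155 + F{\left(\frac{O{\left(2,-3 \right)} - 1}{3 + 5} \right)}\right)^{2} = \left(155 + \frac{1}{3 + \frac{-4 - 1}{3 + 5} \left(-1 + \frac{-4 - 1}{3 + 5}\right)}\right)^{2} = \left(155 + \frac{1}{3 + - \frac{5}{8} \left(-1 - \frac{5}{8}\right)}\right)^{2} = \left(155 + \frac{1}{3 + \left(-5\right) \frac{1}{8} \left(-1 - \frac{5}{8}\right)}\right)^{2} = \left(155 + \frac{1}{3 - \frac{5 \left(-1 - \frac{5}{8}\right)}{8}}\right)^{2} = \left(155 + \frac{1}{3 - - \frac{65}{64}}\right)^{2} = \left(155 + \frac{1}{3 + \frac{65}{64}}\right)^{2} = \left(155 + \frac{1}{\frac{257}{64}}\right)^{2} = \left(155 + \frac{64}{257}\right)^{2} = \left(\frac{39899}{257}\right)^{2} = \frac{1591930201}{66049}$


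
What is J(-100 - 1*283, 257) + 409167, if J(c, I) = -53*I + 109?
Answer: 395655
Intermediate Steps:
J(c, I) = 109 - 53*I
J(-100 - 1*283, 257) + 409167 = (109 - 53*257) + 409167 = (109 - 13621) + 409167 = -13512 + 409167 = 395655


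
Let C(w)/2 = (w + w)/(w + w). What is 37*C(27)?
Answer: 74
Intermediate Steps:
C(w) = 2 (C(w) = 2*((w + w)/(w + w)) = 2*((2*w)/((2*w))) = 2*((2*w)*(1/(2*w))) = 2*1 = 2)
37*C(27) = 37*2 = 74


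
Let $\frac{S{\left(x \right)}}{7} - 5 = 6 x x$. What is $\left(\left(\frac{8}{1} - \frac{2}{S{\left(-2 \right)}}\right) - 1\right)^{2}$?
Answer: $\frac{2013561}{41209} \approx 48.862$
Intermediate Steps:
$S{\left(x \right)} = 35 + 42 x^{2}$ ($S{\left(x \right)} = 35 + 7 \cdot 6 x x = 35 + 7 \cdot 6 x^{2} = 35 + 42 x^{2}$)
$\left(\left(\frac{8}{1} - \frac{2}{S{\left(-2 \right)}}\right) - 1\right)^{2} = \left(\left(\frac{8}{1} - \frac{2}{35 + 42 \left(-2\right)^{2}}\right) - 1\right)^{2} = \left(\left(8 \cdot 1 - \frac{2}{35 + 42 \cdot 4}\right) - 1\right)^{2} = \left(\left(8 - \frac{2}{35 + 168}\right) - 1\right)^{2} = \left(\left(8 - \frac{2}{203}\right) - 1\right)^{2} = \left(\frac{1622}{203} - 1\right)^{2} = \left(\frac{1419}{203}\right)^{2} = \frac{2013561}{41209}$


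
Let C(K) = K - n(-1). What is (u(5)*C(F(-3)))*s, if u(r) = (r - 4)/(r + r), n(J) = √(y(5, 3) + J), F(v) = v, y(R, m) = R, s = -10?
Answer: 5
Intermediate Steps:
n(J) = √(5 + J)
u(r) = (-4 + r)/(2*r) (u(r) = (-4 + r)/((2*r)) = (-4 + r)*(1/(2*r)) = (-4 + r)/(2*r))
C(K) = -2 + K (C(K) = K - √(5 - 1) = K - √4 = K - 1*2 = K - 2 = -2 + K)
(u(5)*C(F(-3)))*s = (((½)*(-4 + 5)/5)*(-2 - 3))*(-10) = (((½)*(⅕)*1)*(-5))*(-10) = ((⅒)*(-5))*(-10) = -½*(-10) = 5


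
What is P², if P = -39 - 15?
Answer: 2916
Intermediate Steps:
P = -54
P² = (-54)² = 2916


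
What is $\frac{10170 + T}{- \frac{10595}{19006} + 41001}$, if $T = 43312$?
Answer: $\frac{78190684}{59942647} \approx 1.3044$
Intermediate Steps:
$\frac{10170 + T}{- \frac{10595}{19006} + 41001} = \frac{10170 + 43312}{- \frac{10595}{19006} + 41001} = \frac{53482}{\left(-10595\right) \frac{1}{19006} + 41001} = \frac{53482}{- \frac{815}{1462} + 41001} = \frac{53482}{\frac{59942647}{1462}} = 53482 \cdot \frac{1462}{59942647} = \frac{78190684}{59942647}$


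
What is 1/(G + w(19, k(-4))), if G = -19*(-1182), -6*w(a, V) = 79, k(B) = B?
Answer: 6/134669 ≈ 4.4554e-5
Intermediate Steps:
w(a, V) = -79/6 (w(a, V) = -1/6*79 = -79/6)
G = 22458
1/(G + w(19, k(-4))) = 1/(22458 - 79/6) = 1/(134669/6) = 6/134669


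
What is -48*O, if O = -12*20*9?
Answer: 103680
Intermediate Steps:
O = -2160 (O = -240*9 = -2160)
-48*O = -48*(-2160) = 103680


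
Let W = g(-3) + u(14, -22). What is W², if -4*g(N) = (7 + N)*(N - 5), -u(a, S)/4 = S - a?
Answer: 23104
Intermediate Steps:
u(a, S) = -4*S + 4*a (u(a, S) = -4*(S - a) = -4*S + 4*a)
g(N) = -(-5 + N)*(7 + N)/4 (g(N) = -(7 + N)*(N - 5)/4 = -(7 + N)*(-5 + N)/4 = -(-5 + N)*(7 + N)/4)
W = 152 (W = (35/4 - ½*(-3) - ¼*(-3)²) + (-4*(-22) + 4*14) = (35/4 + 3/2 - ¼*9) + (88 + 56) = (35/4 + 3/2 - 9/4) + 144 = 8 + 144 = 152)
W² = 152² = 23104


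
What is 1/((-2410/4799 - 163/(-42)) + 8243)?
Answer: 201558/1662123611 ≈ 0.00012127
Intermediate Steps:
1/((-2410/4799 - 163/(-42)) + 8243) = 1/((-2410*1/4799 - 163*(-1/42)) + 8243) = 1/((-2410/4799 + 163/42) + 8243) = 1/(681017/201558 + 8243) = 1/(1662123611/201558) = 201558/1662123611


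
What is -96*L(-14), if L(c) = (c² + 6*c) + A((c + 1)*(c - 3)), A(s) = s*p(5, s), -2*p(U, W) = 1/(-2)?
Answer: -16056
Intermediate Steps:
p(U, W) = ¼ (p(U, W) = -½/(-2) = -½*(-½) = ¼)
A(s) = s/4 (A(s) = s*(¼) = s/4)
L(c) = c² + 6*c + (1 + c)*(-3 + c)/4 (L(c) = (c² + 6*c) + ((c + 1)*(c - 3))/4 = (c² + 6*c) + ((1 + c)*(-3 + c))/4 = (c² + 6*c) + (1 + c)*(-3 + c)/4 = c² + 6*c + (1 + c)*(-3 + c)/4)
-96*L(-14) = -96*(-¾ + (5/4)*(-14)² + (11/2)*(-14)) = -96*(-¾ + (5/4)*196 - 77) = -96*(-¾ + 245 - 77) = -96*669/4 = -16056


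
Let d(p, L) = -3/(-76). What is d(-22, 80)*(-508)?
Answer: -381/19 ≈ -20.053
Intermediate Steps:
d(p, L) = 3/76 (d(p, L) = -3*(-1/76) = 3/76)
d(-22, 80)*(-508) = (3/76)*(-508) = -381/19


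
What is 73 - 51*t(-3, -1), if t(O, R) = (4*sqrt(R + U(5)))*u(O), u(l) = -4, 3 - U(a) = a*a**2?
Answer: 73 + 816*I*sqrt(123) ≈ 73.0 + 9049.9*I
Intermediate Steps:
U(a) = 3 - a**3 (U(a) = 3 - a*a**2 = 3 - a**3)
t(O, R) = -16*sqrt(-122 + R) (t(O, R) = (4*sqrt(R + (3 - 1*5**3)))*(-4) = (4*sqrt(R + (3 - 1*125)))*(-4) = (4*sqrt(R + (3 - 125)))*(-4) = (4*sqrt(R - 122))*(-4) = (4*sqrt(-122 + R))*(-4) = -16*sqrt(-122 + R))
73 - 51*t(-3, -1) = 73 - (-816)*sqrt(-122 - 1) = 73 - (-816)*sqrt(-123) = 73 - (-816)*I*sqrt(123) = 73 + 816*I*sqrt(123)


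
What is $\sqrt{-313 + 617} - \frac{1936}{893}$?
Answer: $- \frac{1936}{893} + 4 \sqrt{19} \approx 15.268$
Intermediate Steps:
$\sqrt{-313 + 617} - \frac{1936}{893} = \sqrt{304} - \frac{1936}{893} = 4 \sqrt{19} - \frac{1936}{893} = - \frac{1936}{893} + 4 \sqrt{19}$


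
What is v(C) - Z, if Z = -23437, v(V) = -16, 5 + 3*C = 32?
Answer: 23421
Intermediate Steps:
C = 9 (C = -5/3 + (⅓)*32 = -5/3 + 32/3 = 9)
v(C) - Z = -16 - 1*(-23437) = -16 + 23437 = 23421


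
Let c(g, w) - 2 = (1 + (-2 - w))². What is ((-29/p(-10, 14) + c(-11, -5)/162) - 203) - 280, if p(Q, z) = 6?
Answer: -8779/18 ≈ -487.72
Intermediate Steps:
c(g, w) = 2 + (-1 - w)² (c(g, w) = 2 + (1 + (-2 - w))² = 2 + (-1 - w)²)
((-29/p(-10, 14) + c(-11, -5)/162) - 203) - 280 = ((-29/6 + (2 + (1 - 5)²)/162) - 203) - 280 = ((-29*⅙ + (2 + (-4)²)*(1/162)) - 203) - 280 = ((-29/6 + (2 + 16)*(1/162)) - 203) - 280 = ((-29/6 + 18*(1/162)) - 203) - 280 = ((-29/6 + ⅑) - 203) - 280 = (-85/18 - 203) - 280 = -3739/18 - 280 = -8779/18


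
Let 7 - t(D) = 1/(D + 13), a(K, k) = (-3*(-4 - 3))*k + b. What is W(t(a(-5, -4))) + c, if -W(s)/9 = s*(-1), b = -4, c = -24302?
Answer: -605972/25 ≈ -24239.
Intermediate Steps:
a(K, k) = -4 + 21*k (a(K, k) = (-3*(-4 - 3))*k - 4 = (-3*(-7))*k - 4 = 21*k - 4 = -4 + 21*k)
t(D) = 7 - 1/(13 + D) (t(D) = 7 - 1/(D + 13) = 7 - 1/(13 + D))
W(s) = 9*s (W(s) = -9*s*(-1) = -(-9)*s = 9*s)
W(t(a(-5, -4))) + c = 9*((90 + 7*(-4 + 21*(-4)))/(13 + (-4 + 21*(-4)))) - 24302 = 9*((90 + 7*(-4 - 84))/(13 + (-4 - 84))) - 24302 = 9*((90 + 7*(-88))/(13 - 88)) - 24302 = 9*((90 - 616)/(-75)) - 24302 = 9*(-1/75*(-526)) - 24302 = 9*(526/75) - 24302 = 1578/25 - 24302 = -605972/25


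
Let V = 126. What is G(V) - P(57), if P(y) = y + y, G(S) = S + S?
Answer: 138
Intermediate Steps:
G(S) = 2*S
P(y) = 2*y
G(V) - P(57) = 2*126 - 2*57 = 252 - 1*114 = 252 - 114 = 138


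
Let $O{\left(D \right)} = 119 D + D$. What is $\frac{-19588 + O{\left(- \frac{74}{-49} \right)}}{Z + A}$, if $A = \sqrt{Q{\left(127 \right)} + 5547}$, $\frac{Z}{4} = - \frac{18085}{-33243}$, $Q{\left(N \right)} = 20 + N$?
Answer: $\frac{163342854379560}{22005163324921} - \frac{10723185173466 \sqrt{5694}}{3143594760703} \approx -249.98$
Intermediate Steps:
$O{\left(D \right)} = 120 D$
$Z = \frac{72340}{33243}$ ($Z = 4 \left(- \frac{18085}{-33243}\right) = 4 \left(\left(-18085\right) \left(- \frac{1}{33243}\right)\right) = 4 \cdot \frac{18085}{33243} = \frac{72340}{33243} \approx 2.1761$)
$A = \sqrt{5694}$ ($A = \sqrt{\left(20 + 127\right) + 5547} = \sqrt{147 + 5547} = \sqrt{5694} \approx 75.459$)
$\frac{-19588 + O{\left(- \frac{74}{-49} \right)}}{Z + A} = \frac{-19588 + 120 \left(- \frac{74}{-49}\right)}{\frac{72340}{33243} + \sqrt{5694}} = \frac{-19588 + 120 \left(\left(-74\right) \left(- \frac{1}{49}\right)\right)}{\frac{72340}{33243} + \sqrt{5694}} = \frac{-19588 + 120 \cdot \frac{74}{49}}{\frac{72340}{33243} + \sqrt{5694}} = \frac{-19588 + \frac{8880}{49}}{\frac{72340}{33243} + \sqrt{5694}} = - \frac{950932}{49 \left(\frac{72340}{33243} + \sqrt{5694}\right)}$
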